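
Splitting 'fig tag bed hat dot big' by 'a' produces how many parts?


Splitting by 'a' breaks the string at each occurrence of the separator.
Text: 'fig tag bed hat dot big'
Parts after split:
  Part 1: 'fig t'
  Part 2: 'g bed h'
  Part 3: 't dot big'
Total parts: 3

3


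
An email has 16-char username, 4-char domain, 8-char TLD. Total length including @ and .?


An email address has format: username@domain.tld
Username length: 16
'@' character: 1
Domain length: 4
'.' character: 1
TLD length: 8
Total = 16 + 1 + 4 + 1 + 8 = 30

30


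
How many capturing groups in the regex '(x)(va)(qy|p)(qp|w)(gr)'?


To count capturing groups, count each '(' that starts a group.
Pattern: '(x)(va)(qy|p)(qp|w)(gr)'
Walking through the pattern:
  Position 0: '(' -> group #1
  Position 3: '(' -> group #2
  Position 7: '(' -> group #3
  Position 13: '(' -> group #4
  Position 19: '(' -> group #5
Total capturing groups: 5

5


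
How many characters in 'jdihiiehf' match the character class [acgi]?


Character class [acgi] matches any of: {a, c, g, i}
Scanning string 'jdihiiehf' character by character:
  pos 0: 'j' -> no
  pos 1: 'd' -> no
  pos 2: 'i' -> MATCH
  pos 3: 'h' -> no
  pos 4: 'i' -> MATCH
  pos 5: 'i' -> MATCH
  pos 6: 'e' -> no
  pos 7: 'h' -> no
  pos 8: 'f' -> no
Total matches: 3

3


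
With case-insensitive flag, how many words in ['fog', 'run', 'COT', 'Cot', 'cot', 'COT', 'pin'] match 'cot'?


Case-insensitive matching: compare each word's lowercase form to 'cot'.
  'fog' -> lower='fog' -> no
  'run' -> lower='run' -> no
  'COT' -> lower='cot' -> MATCH
  'Cot' -> lower='cot' -> MATCH
  'cot' -> lower='cot' -> MATCH
  'COT' -> lower='cot' -> MATCH
  'pin' -> lower='pin' -> no
Matches: ['COT', 'Cot', 'cot', 'COT']
Count: 4

4


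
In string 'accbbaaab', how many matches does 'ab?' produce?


Pattern 'ab?' matches 'a' optionally followed by 'b'.
String: 'accbbaaab'
Scanning left to right for 'a' then checking next char:
  Match 1: 'a' (a not followed by b)
  Match 2: 'a' (a not followed by b)
  Match 3: 'a' (a not followed by b)
  Match 4: 'ab' (a followed by b)
Total matches: 4

4


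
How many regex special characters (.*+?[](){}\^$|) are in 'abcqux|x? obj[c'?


Regex special characters are: . * + ? [ ] ( ) { } \ ^ $ |
Scanning 'abcqux|x? obj[c':
  pos 6: '|' -> SPECIAL
  pos 8: '?' -> SPECIAL
  pos 13: '[' -> SPECIAL
Special chars found: ['|', '?', '[']
Total: 3

3


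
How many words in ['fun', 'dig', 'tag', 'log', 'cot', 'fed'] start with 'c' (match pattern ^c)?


Pattern ^c anchors to start of word. Check which words begin with 'c':
  'fun' -> no
  'dig' -> no
  'tag' -> no
  'log' -> no
  'cot' -> MATCH (starts with 'c')
  'fed' -> no
Matching words: ['cot']
Count: 1

1


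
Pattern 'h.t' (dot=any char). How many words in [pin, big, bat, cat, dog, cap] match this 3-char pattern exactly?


Pattern 'h.t' means: starts with 'h', any single char, ends with 't'.
Checking each word (must be exactly 3 chars):
  'pin' (len=3): no
  'big' (len=3): no
  'bat' (len=3): no
  'cat' (len=3): no
  'dog' (len=3): no
  'cap' (len=3): no
Matching words: []
Total: 0

0


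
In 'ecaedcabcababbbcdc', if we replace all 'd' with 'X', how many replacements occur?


re.sub('d', 'X', text) replaces every occurrence of 'd' with 'X'.
Text: 'ecaedcabcababbbcdc'
Scanning for 'd':
  pos 4: 'd' -> replacement #1
  pos 16: 'd' -> replacement #2
Total replacements: 2

2


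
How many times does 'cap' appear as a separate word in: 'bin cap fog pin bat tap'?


Scanning each word for exact match 'cap':
  Word 1: 'bin' -> no
  Word 2: 'cap' -> MATCH
  Word 3: 'fog' -> no
  Word 4: 'pin' -> no
  Word 5: 'bat' -> no
  Word 6: 'tap' -> no
Total matches: 1

1


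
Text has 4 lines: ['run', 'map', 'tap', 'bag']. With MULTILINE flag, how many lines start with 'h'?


With MULTILINE flag, ^ matches the start of each line.
Lines: ['run', 'map', 'tap', 'bag']
Checking which lines start with 'h':
  Line 1: 'run' -> no
  Line 2: 'map' -> no
  Line 3: 'tap' -> no
  Line 4: 'bag' -> no
Matching lines: []
Count: 0

0


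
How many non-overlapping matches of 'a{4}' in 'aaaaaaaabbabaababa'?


Pattern 'a{4}' matches exactly 4 consecutive a's (greedy, non-overlapping).
String: 'aaaaaaaabbabaababa'
Scanning for runs of a's:
  Run at pos 0: 'aaaaaaaa' (length 8) -> 2 match(es)
  Run at pos 10: 'a' (length 1) -> 0 match(es)
  Run at pos 12: 'aa' (length 2) -> 0 match(es)
  Run at pos 15: 'a' (length 1) -> 0 match(es)
  Run at pos 17: 'a' (length 1) -> 0 match(es)
Matches found: ['aaaa', 'aaaa']
Total: 2

2


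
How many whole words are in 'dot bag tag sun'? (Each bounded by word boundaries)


Word boundaries (\b) mark the start/end of each word.
Text: 'dot bag tag sun'
Splitting by whitespace:
  Word 1: 'dot'
  Word 2: 'bag'
  Word 3: 'tag'
  Word 4: 'sun'
Total whole words: 4

4


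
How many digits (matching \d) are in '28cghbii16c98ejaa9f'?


\d matches any digit 0-9.
Scanning '28cghbii16c98ejaa9f':
  pos 0: '2' -> DIGIT
  pos 1: '8' -> DIGIT
  pos 8: '1' -> DIGIT
  pos 9: '6' -> DIGIT
  pos 11: '9' -> DIGIT
  pos 12: '8' -> DIGIT
  pos 17: '9' -> DIGIT
Digits found: ['2', '8', '1', '6', '9', '8', '9']
Total: 7

7


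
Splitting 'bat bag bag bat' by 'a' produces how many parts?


Splitting by 'a' breaks the string at each occurrence of the separator.
Text: 'bat bag bag bat'
Parts after split:
  Part 1: 'b'
  Part 2: 't b'
  Part 3: 'g b'
  Part 4: 'g b'
  Part 5: 't'
Total parts: 5

5


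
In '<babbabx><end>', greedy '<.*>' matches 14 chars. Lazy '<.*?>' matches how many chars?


Greedy '<.*>' tries to match as MUCH as possible.
Lazy '<.*?>' tries to match as LITTLE as possible.

String: '<babbabx><end>'
Greedy '<.*>' starts at first '<' and extends to the LAST '>': '<babbabx><end>' (14 chars)
Lazy '<.*?>' starts at first '<' and stops at the FIRST '>': '<babbabx>' (9 chars)

9


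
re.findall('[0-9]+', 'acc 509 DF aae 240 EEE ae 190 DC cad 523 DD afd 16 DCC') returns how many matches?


Pattern '[0-9]+' finds one or more digits.
Text: 'acc 509 DF aae 240 EEE ae 190 DC cad 523 DD afd 16 DCC'
Scanning for matches:
  Match 1: '509'
  Match 2: '240'
  Match 3: '190'
  Match 4: '523'
  Match 5: '16'
Total matches: 5

5


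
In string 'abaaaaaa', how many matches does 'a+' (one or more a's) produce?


Pattern 'a+' matches one or more consecutive a's.
String: 'abaaaaaa'
Scanning for runs of a:
  Match 1: 'a' (length 1)
  Match 2: 'aaaaaa' (length 6)
Total matches: 2

2


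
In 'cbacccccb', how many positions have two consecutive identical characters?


Looking for consecutive identical characters in 'cbacccccb':
  pos 0-1: 'c' vs 'b' -> different
  pos 1-2: 'b' vs 'a' -> different
  pos 2-3: 'a' vs 'c' -> different
  pos 3-4: 'c' vs 'c' -> MATCH ('cc')
  pos 4-5: 'c' vs 'c' -> MATCH ('cc')
  pos 5-6: 'c' vs 'c' -> MATCH ('cc')
  pos 6-7: 'c' vs 'c' -> MATCH ('cc')
  pos 7-8: 'c' vs 'b' -> different
Consecutive identical pairs: ['cc', 'cc', 'cc', 'cc']
Count: 4

4


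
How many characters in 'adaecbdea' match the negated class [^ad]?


Negated class [^ad] matches any char NOT in {a, d}
Scanning 'adaecbdea':
  pos 0: 'a' -> no (excluded)
  pos 1: 'd' -> no (excluded)
  pos 2: 'a' -> no (excluded)
  pos 3: 'e' -> MATCH
  pos 4: 'c' -> MATCH
  pos 5: 'b' -> MATCH
  pos 6: 'd' -> no (excluded)
  pos 7: 'e' -> MATCH
  pos 8: 'a' -> no (excluded)
Total matches: 4

4


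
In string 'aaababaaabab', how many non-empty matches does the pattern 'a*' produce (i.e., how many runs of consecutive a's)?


Pattern 'a*' matches zero or more a's. We want non-empty runs of consecutive a's.
String: 'aaababaaabab'
Walking through the string to find runs of a's:
  Run 1: positions 0-2 -> 'aaa'
  Run 2: positions 4-4 -> 'a'
  Run 3: positions 6-8 -> 'aaa'
  Run 4: positions 10-10 -> 'a'
Non-empty runs found: ['aaa', 'a', 'aaa', 'a']
Count: 4

4


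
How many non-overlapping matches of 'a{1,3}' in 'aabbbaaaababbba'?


Pattern 'a{1,3}' matches between 1 and 3 consecutive a's (greedy).
String: 'aabbbaaaababbba'
Finding runs of a's and applying greedy matching:
  Run at pos 0: 'aa' (length 2)
  Run at pos 5: 'aaaa' (length 4)
  Run at pos 10: 'a' (length 1)
  Run at pos 14: 'a' (length 1)
Matches: ['aa', 'aaa', 'a', 'a', 'a']
Count: 5

5


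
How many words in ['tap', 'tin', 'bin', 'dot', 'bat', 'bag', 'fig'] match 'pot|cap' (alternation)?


Alternation 'pot|cap' matches either 'pot' or 'cap'.
Checking each word:
  'tap' -> no
  'tin' -> no
  'bin' -> no
  'dot' -> no
  'bat' -> no
  'bag' -> no
  'fig' -> no
Matches: []
Count: 0

0


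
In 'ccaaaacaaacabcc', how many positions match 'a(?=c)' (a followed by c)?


Lookahead 'a(?=c)' matches 'a' only when followed by 'c'.
String: 'ccaaaacaaacabcc'
Checking each position where char is 'a':
  pos 2: 'a' -> no (next='a')
  pos 3: 'a' -> no (next='a')
  pos 4: 'a' -> no (next='a')
  pos 5: 'a' -> MATCH (next='c')
  pos 7: 'a' -> no (next='a')
  pos 8: 'a' -> no (next='a')
  pos 9: 'a' -> MATCH (next='c')
  pos 11: 'a' -> no (next='b')
Matching positions: [5, 9]
Count: 2

2


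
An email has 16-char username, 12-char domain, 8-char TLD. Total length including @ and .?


An email address has format: username@domain.tld
Username length: 16
'@' character: 1
Domain length: 12
'.' character: 1
TLD length: 8
Total = 16 + 1 + 12 + 1 + 8 = 38

38


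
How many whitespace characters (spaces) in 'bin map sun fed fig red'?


\s matches whitespace characters (spaces, tabs, etc.).
Text: 'bin map sun fed fig red'
This text has 6 words separated by spaces.
Number of spaces = number of words - 1 = 6 - 1 = 5

5


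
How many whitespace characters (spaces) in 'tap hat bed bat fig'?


\s matches whitespace characters (spaces, tabs, etc.).
Text: 'tap hat bed bat fig'
This text has 5 words separated by spaces.
Number of spaces = number of words - 1 = 5 - 1 = 4

4


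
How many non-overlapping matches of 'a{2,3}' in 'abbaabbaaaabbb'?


Pattern 'a{2,3}' matches between 2 and 3 consecutive a's (greedy).
String: 'abbaabbaaaabbb'
Finding runs of a's and applying greedy matching:
  Run at pos 0: 'a' (length 1)
  Run at pos 3: 'aa' (length 2)
  Run at pos 7: 'aaaa' (length 4)
Matches: ['aa', 'aaa']
Count: 2

2


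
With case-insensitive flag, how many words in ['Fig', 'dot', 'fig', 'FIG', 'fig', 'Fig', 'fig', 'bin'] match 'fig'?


Case-insensitive matching: compare each word's lowercase form to 'fig'.
  'Fig' -> lower='fig' -> MATCH
  'dot' -> lower='dot' -> no
  'fig' -> lower='fig' -> MATCH
  'FIG' -> lower='fig' -> MATCH
  'fig' -> lower='fig' -> MATCH
  'Fig' -> lower='fig' -> MATCH
  'fig' -> lower='fig' -> MATCH
  'bin' -> lower='bin' -> no
Matches: ['Fig', 'fig', 'FIG', 'fig', 'Fig', 'fig']
Count: 6

6


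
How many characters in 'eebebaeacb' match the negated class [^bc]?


Negated class [^bc] matches any char NOT in {b, c}
Scanning 'eebebaeacb':
  pos 0: 'e' -> MATCH
  pos 1: 'e' -> MATCH
  pos 2: 'b' -> no (excluded)
  pos 3: 'e' -> MATCH
  pos 4: 'b' -> no (excluded)
  pos 5: 'a' -> MATCH
  pos 6: 'e' -> MATCH
  pos 7: 'a' -> MATCH
  pos 8: 'c' -> no (excluded)
  pos 9: 'b' -> no (excluded)
Total matches: 6

6


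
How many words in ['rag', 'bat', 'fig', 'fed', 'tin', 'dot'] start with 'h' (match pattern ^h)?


Pattern ^h anchors to start of word. Check which words begin with 'h':
  'rag' -> no
  'bat' -> no
  'fig' -> no
  'fed' -> no
  'tin' -> no
  'dot' -> no
Matching words: []
Count: 0

0


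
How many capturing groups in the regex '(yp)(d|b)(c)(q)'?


To count capturing groups, count each '(' that starts a group.
Pattern: '(yp)(d|b)(c)(q)'
Walking through the pattern:
  Position 0: '(' -> group #1
  Position 4: '(' -> group #2
  Position 9: '(' -> group #3
  Position 12: '(' -> group #4
Total capturing groups: 4

4


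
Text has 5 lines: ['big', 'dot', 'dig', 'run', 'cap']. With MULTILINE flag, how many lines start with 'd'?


With MULTILINE flag, ^ matches the start of each line.
Lines: ['big', 'dot', 'dig', 'run', 'cap']
Checking which lines start with 'd':
  Line 1: 'big' -> no
  Line 2: 'dot' -> MATCH
  Line 3: 'dig' -> MATCH
  Line 4: 'run' -> no
  Line 5: 'cap' -> no
Matching lines: ['dot', 'dig']
Count: 2

2


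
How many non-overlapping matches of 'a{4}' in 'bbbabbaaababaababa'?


Pattern 'a{4}' matches exactly 4 consecutive a's (greedy, non-overlapping).
String: 'bbbabbaaababaababa'
Scanning for runs of a's:
  Run at pos 3: 'a' (length 1) -> 0 match(es)
  Run at pos 6: 'aaa' (length 3) -> 0 match(es)
  Run at pos 10: 'a' (length 1) -> 0 match(es)
  Run at pos 12: 'aa' (length 2) -> 0 match(es)
  Run at pos 15: 'a' (length 1) -> 0 match(es)
  Run at pos 17: 'a' (length 1) -> 0 match(es)
Matches found: []
Total: 0

0


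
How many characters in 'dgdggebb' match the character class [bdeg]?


Character class [bdeg] matches any of: {b, d, e, g}
Scanning string 'dgdggebb' character by character:
  pos 0: 'd' -> MATCH
  pos 1: 'g' -> MATCH
  pos 2: 'd' -> MATCH
  pos 3: 'g' -> MATCH
  pos 4: 'g' -> MATCH
  pos 5: 'e' -> MATCH
  pos 6: 'b' -> MATCH
  pos 7: 'b' -> MATCH
Total matches: 8

8


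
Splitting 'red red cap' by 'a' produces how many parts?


Splitting by 'a' breaks the string at each occurrence of the separator.
Text: 'red red cap'
Parts after split:
  Part 1: 'red red c'
  Part 2: 'p'
Total parts: 2

2


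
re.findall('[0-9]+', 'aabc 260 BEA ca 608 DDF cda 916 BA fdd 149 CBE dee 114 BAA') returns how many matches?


Pattern '[0-9]+' finds one or more digits.
Text: 'aabc 260 BEA ca 608 DDF cda 916 BA fdd 149 CBE dee 114 BAA'
Scanning for matches:
  Match 1: '260'
  Match 2: '608'
  Match 3: '916'
  Match 4: '149'
  Match 5: '114'
Total matches: 5

5


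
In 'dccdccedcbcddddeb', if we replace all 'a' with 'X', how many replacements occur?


re.sub('a', 'X', text) replaces every occurrence of 'a' with 'X'.
Text: 'dccdccedcbcddddeb'
Scanning for 'a':
Total replacements: 0

0


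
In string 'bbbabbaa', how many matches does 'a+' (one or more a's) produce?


Pattern 'a+' matches one or more consecutive a's.
String: 'bbbabbaa'
Scanning for runs of a:
  Match 1: 'a' (length 1)
  Match 2: 'aa' (length 2)
Total matches: 2

2


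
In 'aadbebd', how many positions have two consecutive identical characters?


Looking for consecutive identical characters in 'aadbebd':
  pos 0-1: 'a' vs 'a' -> MATCH ('aa')
  pos 1-2: 'a' vs 'd' -> different
  pos 2-3: 'd' vs 'b' -> different
  pos 3-4: 'b' vs 'e' -> different
  pos 4-5: 'e' vs 'b' -> different
  pos 5-6: 'b' vs 'd' -> different
Consecutive identical pairs: ['aa']
Count: 1

1


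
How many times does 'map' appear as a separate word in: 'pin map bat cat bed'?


Scanning each word for exact match 'map':
  Word 1: 'pin' -> no
  Word 2: 'map' -> MATCH
  Word 3: 'bat' -> no
  Word 4: 'cat' -> no
  Word 5: 'bed' -> no
Total matches: 1

1


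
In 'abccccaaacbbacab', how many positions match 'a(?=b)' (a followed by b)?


Lookahead 'a(?=b)' matches 'a' only when followed by 'b'.
String: 'abccccaaacbbacab'
Checking each position where char is 'a':
  pos 0: 'a' -> MATCH (next='b')
  pos 6: 'a' -> no (next='a')
  pos 7: 'a' -> no (next='a')
  pos 8: 'a' -> no (next='c')
  pos 12: 'a' -> no (next='c')
  pos 14: 'a' -> MATCH (next='b')
Matching positions: [0, 14]
Count: 2

2


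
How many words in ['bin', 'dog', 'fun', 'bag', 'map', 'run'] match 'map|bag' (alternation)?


Alternation 'map|bag' matches either 'map' or 'bag'.
Checking each word:
  'bin' -> no
  'dog' -> no
  'fun' -> no
  'bag' -> MATCH
  'map' -> MATCH
  'run' -> no
Matches: ['bag', 'map']
Count: 2

2


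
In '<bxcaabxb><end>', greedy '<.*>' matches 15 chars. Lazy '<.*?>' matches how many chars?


Greedy '<.*>' tries to match as MUCH as possible.
Lazy '<.*?>' tries to match as LITTLE as possible.

String: '<bxcaabxb><end>'
Greedy '<.*>' starts at first '<' and extends to the LAST '>': '<bxcaabxb><end>' (15 chars)
Lazy '<.*?>' starts at first '<' and stops at the FIRST '>': '<bxcaabxb>' (10 chars)

10


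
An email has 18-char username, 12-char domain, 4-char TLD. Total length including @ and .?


An email address has format: username@domain.tld
Username length: 18
'@' character: 1
Domain length: 12
'.' character: 1
TLD length: 4
Total = 18 + 1 + 12 + 1 + 4 = 36

36


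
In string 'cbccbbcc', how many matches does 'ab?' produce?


Pattern 'ab?' matches 'a' optionally followed by 'b'.
String: 'cbccbbcc'
Scanning left to right for 'a' then checking next char:
Total matches: 0

0


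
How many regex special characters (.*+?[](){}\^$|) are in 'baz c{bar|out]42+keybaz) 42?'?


Regex special characters are: . * + ? [ ] ( ) { } \ ^ $ |
Scanning 'baz c{bar|out]42+keybaz) 42?':
  pos 5: '{' -> SPECIAL
  pos 9: '|' -> SPECIAL
  pos 13: ']' -> SPECIAL
  pos 16: '+' -> SPECIAL
  pos 23: ')' -> SPECIAL
  pos 27: '?' -> SPECIAL
Special chars found: ['{', '|', ']', '+', ')', '?']
Total: 6

6


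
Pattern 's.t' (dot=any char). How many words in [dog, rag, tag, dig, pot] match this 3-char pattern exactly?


Pattern 's.t' means: starts with 's', any single char, ends with 't'.
Checking each word (must be exactly 3 chars):
  'dog' (len=3): no
  'rag' (len=3): no
  'tag' (len=3): no
  'dig' (len=3): no
  'pot' (len=3): no
Matching words: []
Total: 0

0


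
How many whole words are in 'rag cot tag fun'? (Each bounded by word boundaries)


Word boundaries (\b) mark the start/end of each word.
Text: 'rag cot tag fun'
Splitting by whitespace:
  Word 1: 'rag'
  Word 2: 'cot'
  Word 3: 'tag'
  Word 4: 'fun'
Total whole words: 4

4


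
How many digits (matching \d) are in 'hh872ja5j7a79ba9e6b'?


\d matches any digit 0-9.
Scanning 'hh872ja5j7a79ba9e6b':
  pos 2: '8' -> DIGIT
  pos 3: '7' -> DIGIT
  pos 4: '2' -> DIGIT
  pos 7: '5' -> DIGIT
  pos 9: '7' -> DIGIT
  pos 11: '7' -> DIGIT
  pos 12: '9' -> DIGIT
  pos 15: '9' -> DIGIT
  pos 17: '6' -> DIGIT
Digits found: ['8', '7', '2', '5', '7', '7', '9', '9', '6']
Total: 9

9


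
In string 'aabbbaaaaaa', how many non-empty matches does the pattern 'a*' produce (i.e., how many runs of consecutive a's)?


Pattern 'a*' matches zero or more a's. We want non-empty runs of consecutive a's.
String: 'aabbbaaaaaa'
Walking through the string to find runs of a's:
  Run 1: positions 0-1 -> 'aa'
  Run 2: positions 5-10 -> 'aaaaaa'
Non-empty runs found: ['aa', 'aaaaaa']
Count: 2

2


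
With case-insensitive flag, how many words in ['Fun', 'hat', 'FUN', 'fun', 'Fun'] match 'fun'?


Case-insensitive matching: compare each word's lowercase form to 'fun'.
  'Fun' -> lower='fun' -> MATCH
  'hat' -> lower='hat' -> no
  'FUN' -> lower='fun' -> MATCH
  'fun' -> lower='fun' -> MATCH
  'Fun' -> lower='fun' -> MATCH
Matches: ['Fun', 'FUN', 'fun', 'Fun']
Count: 4

4


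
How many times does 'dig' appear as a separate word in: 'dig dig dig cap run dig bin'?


Scanning each word for exact match 'dig':
  Word 1: 'dig' -> MATCH
  Word 2: 'dig' -> MATCH
  Word 3: 'dig' -> MATCH
  Word 4: 'cap' -> no
  Word 5: 'run' -> no
  Word 6: 'dig' -> MATCH
  Word 7: 'bin' -> no
Total matches: 4

4


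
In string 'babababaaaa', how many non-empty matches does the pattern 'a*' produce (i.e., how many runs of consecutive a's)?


Pattern 'a*' matches zero or more a's. We want non-empty runs of consecutive a's.
String: 'babababaaaa'
Walking through the string to find runs of a's:
  Run 1: positions 1-1 -> 'a'
  Run 2: positions 3-3 -> 'a'
  Run 3: positions 5-5 -> 'a'
  Run 4: positions 7-10 -> 'aaaa'
Non-empty runs found: ['a', 'a', 'a', 'aaaa']
Count: 4

4


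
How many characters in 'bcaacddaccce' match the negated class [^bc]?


Negated class [^bc] matches any char NOT in {b, c}
Scanning 'bcaacddaccce':
  pos 0: 'b' -> no (excluded)
  pos 1: 'c' -> no (excluded)
  pos 2: 'a' -> MATCH
  pos 3: 'a' -> MATCH
  pos 4: 'c' -> no (excluded)
  pos 5: 'd' -> MATCH
  pos 6: 'd' -> MATCH
  pos 7: 'a' -> MATCH
  pos 8: 'c' -> no (excluded)
  pos 9: 'c' -> no (excluded)
  pos 10: 'c' -> no (excluded)
  pos 11: 'e' -> MATCH
Total matches: 6

6


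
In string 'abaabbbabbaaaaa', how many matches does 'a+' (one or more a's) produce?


Pattern 'a+' matches one or more consecutive a's.
String: 'abaabbbabbaaaaa'
Scanning for runs of a:
  Match 1: 'a' (length 1)
  Match 2: 'aa' (length 2)
  Match 3: 'a' (length 1)
  Match 4: 'aaaaa' (length 5)
Total matches: 4

4


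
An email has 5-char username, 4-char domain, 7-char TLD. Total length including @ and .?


An email address has format: username@domain.tld
Username length: 5
'@' character: 1
Domain length: 4
'.' character: 1
TLD length: 7
Total = 5 + 1 + 4 + 1 + 7 = 18

18


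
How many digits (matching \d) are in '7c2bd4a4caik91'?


\d matches any digit 0-9.
Scanning '7c2bd4a4caik91':
  pos 0: '7' -> DIGIT
  pos 2: '2' -> DIGIT
  pos 5: '4' -> DIGIT
  pos 7: '4' -> DIGIT
  pos 12: '9' -> DIGIT
  pos 13: '1' -> DIGIT
Digits found: ['7', '2', '4', '4', '9', '1']
Total: 6

6


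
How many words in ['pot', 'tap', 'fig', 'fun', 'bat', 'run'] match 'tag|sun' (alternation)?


Alternation 'tag|sun' matches either 'tag' or 'sun'.
Checking each word:
  'pot' -> no
  'tap' -> no
  'fig' -> no
  'fun' -> no
  'bat' -> no
  'run' -> no
Matches: []
Count: 0

0


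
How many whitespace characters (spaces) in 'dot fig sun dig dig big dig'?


\s matches whitespace characters (spaces, tabs, etc.).
Text: 'dot fig sun dig dig big dig'
This text has 7 words separated by spaces.
Number of spaces = number of words - 1 = 7 - 1 = 6

6


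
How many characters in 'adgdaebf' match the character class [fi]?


Character class [fi] matches any of: {f, i}
Scanning string 'adgdaebf' character by character:
  pos 0: 'a' -> no
  pos 1: 'd' -> no
  pos 2: 'g' -> no
  pos 3: 'd' -> no
  pos 4: 'a' -> no
  pos 5: 'e' -> no
  pos 6: 'b' -> no
  pos 7: 'f' -> MATCH
Total matches: 1

1


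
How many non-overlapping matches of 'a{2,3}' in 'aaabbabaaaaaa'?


Pattern 'a{2,3}' matches between 2 and 3 consecutive a's (greedy).
String: 'aaabbabaaaaaa'
Finding runs of a's and applying greedy matching:
  Run at pos 0: 'aaa' (length 3)
  Run at pos 5: 'a' (length 1)
  Run at pos 7: 'aaaaaa' (length 6)
Matches: ['aaa', 'aaa', 'aaa']
Count: 3

3


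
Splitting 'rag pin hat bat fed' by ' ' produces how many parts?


Splitting by ' ' breaks the string at each occurrence of the separator.
Text: 'rag pin hat bat fed'
Parts after split:
  Part 1: 'rag'
  Part 2: 'pin'
  Part 3: 'hat'
  Part 4: 'bat'
  Part 5: 'fed'
Total parts: 5

5


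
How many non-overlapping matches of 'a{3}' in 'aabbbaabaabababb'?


Pattern 'a{3}' matches exactly 3 consecutive a's (greedy, non-overlapping).
String: 'aabbbaabaabababb'
Scanning for runs of a's:
  Run at pos 0: 'aa' (length 2) -> 0 match(es)
  Run at pos 5: 'aa' (length 2) -> 0 match(es)
  Run at pos 8: 'aa' (length 2) -> 0 match(es)
  Run at pos 11: 'a' (length 1) -> 0 match(es)
  Run at pos 13: 'a' (length 1) -> 0 match(es)
Matches found: []
Total: 0

0


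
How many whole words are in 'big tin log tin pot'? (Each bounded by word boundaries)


Word boundaries (\b) mark the start/end of each word.
Text: 'big tin log tin pot'
Splitting by whitespace:
  Word 1: 'big'
  Word 2: 'tin'
  Word 3: 'log'
  Word 4: 'tin'
  Word 5: 'pot'
Total whole words: 5

5


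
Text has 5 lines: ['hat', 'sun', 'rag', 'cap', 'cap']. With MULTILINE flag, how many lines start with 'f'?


With MULTILINE flag, ^ matches the start of each line.
Lines: ['hat', 'sun', 'rag', 'cap', 'cap']
Checking which lines start with 'f':
  Line 1: 'hat' -> no
  Line 2: 'sun' -> no
  Line 3: 'rag' -> no
  Line 4: 'cap' -> no
  Line 5: 'cap' -> no
Matching lines: []
Count: 0

0


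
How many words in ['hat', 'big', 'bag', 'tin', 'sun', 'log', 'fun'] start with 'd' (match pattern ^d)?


Pattern ^d anchors to start of word. Check which words begin with 'd':
  'hat' -> no
  'big' -> no
  'bag' -> no
  'tin' -> no
  'sun' -> no
  'log' -> no
  'fun' -> no
Matching words: []
Count: 0

0


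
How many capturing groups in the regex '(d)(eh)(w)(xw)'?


To count capturing groups, count each '(' that starts a group.
Pattern: '(d)(eh)(w)(xw)'
Walking through the pattern:
  Position 0: '(' -> group #1
  Position 3: '(' -> group #2
  Position 7: '(' -> group #3
  Position 10: '(' -> group #4
Total capturing groups: 4

4


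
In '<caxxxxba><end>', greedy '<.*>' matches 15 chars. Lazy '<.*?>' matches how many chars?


Greedy '<.*>' tries to match as MUCH as possible.
Lazy '<.*?>' tries to match as LITTLE as possible.

String: '<caxxxxba><end>'
Greedy '<.*>' starts at first '<' and extends to the LAST '>': '<caxxxxba><end>' (15 chars)
Lazy '<.*?>' starts at first '<' and stops at the FIRST '>': '<caxxxxba>' (10 chars)

10


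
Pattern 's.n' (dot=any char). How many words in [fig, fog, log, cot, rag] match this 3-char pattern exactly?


Pattern 's.n' means: starts with 's', any single char, ends with 'n'.
Checking each word (must be exactly 3 chars):
  'fig' (len=3): no
  'fog' (len=3): no
  'log' (len=3): no
  'cot' (len=3): no
  'rag' (len=3): no
Matching words: []
Total: 0

0


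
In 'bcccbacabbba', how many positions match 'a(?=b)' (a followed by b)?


Lookahead 'a(?=b)' matches 'a' only when followed by 'b'.
String: 'bcccbacabbba'
Checking each position where char is 'a':
  pos 5: 'a' -> no (next='c')
  pos 7: 'a' -> MATCH (next='b')
Matching positions: [7]
Count: 1

1


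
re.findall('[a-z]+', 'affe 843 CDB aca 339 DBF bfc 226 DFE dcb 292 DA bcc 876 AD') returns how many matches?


Pattern '[a-z]+' finds one or more lowercase letters.
Text: 'affe 843 CDB aca 339 DBF bfc 226 DFE dcb 292 DA bcc 876 AD'
Scanning for matches:
  Match 1: 'affe'
  Match 2: 'aca'
  Match 3: 'bfc'
  Match 4: 'dcb'
  Match 5: 'bcc'
Total matches: 5

5


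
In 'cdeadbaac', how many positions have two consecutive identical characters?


Looking for consecutive identical characters in 'cdeadbaac':
  pos 0-1: 'c' vs 'd' -> different
  pos 1-2: 'd' vs 'e' -> different
  pos 2-3: 'e' vs 'a' -> different
  pos 3-4: 'a' vs 'd' -> different
  pos 4-5: 'd' vs 'b' -> different
  pos 5-6: 'b' vs 'a' -> different
  pos 6-7: 'a' vs 'a' -> MATCH ('aa')
  pos 7-8: 'a' vs 'c' -> different
Consecutive identical pairs: ['aa']
Count: 1

1


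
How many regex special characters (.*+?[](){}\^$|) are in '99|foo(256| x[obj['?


Regex special characters are: . * + ? [ ] ( ) { } \ ^ $ |
Scanning '99|foo(256| x[obj[':
  pos 2: '|' -> SPECIAL
  pos 6: '(' -> SPECIAL
  pos 10: '|' -> SPECIAL
  pos 13: '[' -> SPECIAL
  pos 17: '[' -> SPECIAL
Special chars found: ['|', '(', '|', '[', '[']
Total: 5

5


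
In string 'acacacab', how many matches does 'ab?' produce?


Pattern 'ab?' matches 'a' optionally followed by 'b'.
String: 'acacacab'
Scanning left to right for 'a' then checking next char:
  Match 1: 'a' (a not followed by b)
  Match 2: 'a' (a not followed by b)
  Match 3: 'a' (a not followed by b)
  Match 4: 'ab' (a followed by b)
Total matches: 4

4


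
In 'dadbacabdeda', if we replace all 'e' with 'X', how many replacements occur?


re.sub('e', 'X', text) replaces every occurrence of 'e' with 'X'.
Text: 'dadbacabdeda'
Scanning for 'e':
  pos 9: 'e' -> replacement #1
Total replacements: 1

1


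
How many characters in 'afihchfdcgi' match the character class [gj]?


Character class [gj] matches any of: {g, j}
Scanning string 'afihchfdcgi' character by character:
  pos 0: 'a' -> no
  pos 1: 'f' -> no
  pos 2: 'i' -> no
  pos 3: 'h' -> no
  pos 4: 'c' -> no
  pos 5: 'h' -> no
  pos 6: 'f' -> no
  pos 7: 'd' -> no
  pos 8: 'c' -> no
  pos 9: 'g' -> MATCH
  pos 10: 'i' -> no
Total matches: 1

1


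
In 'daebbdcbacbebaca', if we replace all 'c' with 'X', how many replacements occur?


re.sub('c', 'X', text) replaces every occurrence of 'c' with 'X'.
Text: 'daebbdcbacbebaca'
Scanning for 'c':
  pos 6: 'c' -> replacement #1
  pos 9: 'c' -> replacement #2
  pos 14: 'c' -> replacement #3
Total replacements: 3

3


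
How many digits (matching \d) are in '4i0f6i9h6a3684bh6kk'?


\d matches any digit 0-9.
Scanning '4i0f6i9h6a3684bh6kk':
  pos 0: '4' -> DIGIT
  pos 2: '0' -> DIGIT
  pos 4: '6' -> DIGIT
  pos 6: '9' -> DIGIT
  pos 8: '6' -> DIGIT
  pos 10: '3' -> DIGIT
  pos 11: '6' -> DIGIT
  pos 12: '8' -> DIGIT
  pos 13: '4' -> DIGIT
  pos 16: '6' -> DIGIT
Digits found: ['4', '0', '6', '9', '6', '3', '6', '8', '4', '6']
Total: 10

10


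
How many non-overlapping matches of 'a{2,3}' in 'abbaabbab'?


Pattern 'a{2,3}' matches between 2 and 3 consecutive a's (greedy).
String: 'abbaabbab'
Finding runs of a's and applying greedy matching:
  Run at pos 0: 'a' (length 1)
  Run at pos 3: 'aa' (length 2)
  Run at pos 7: 'a' (length 1)
Matches: ['aa']
Count: 1

1


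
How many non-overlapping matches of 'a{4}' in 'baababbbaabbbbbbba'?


Pattern 'a{4}' matches exactly 4 consecutive a's (greedy, non-overlapping).
String: 'baababbbaabbbbbbba'
Scanning for runs of a's:
  Run at pos 1: 'aa' (length 2) -> 0 match(es)
  Run at pos 4: 'a' (length 1) -> 0 match(es)
  Run at pos 8: 'aa' (length 2) -> 0 match(es)
  Run at pos 17: 'a' (length 1) -> 0 match(es)
Matches found: []
Total: 0

0


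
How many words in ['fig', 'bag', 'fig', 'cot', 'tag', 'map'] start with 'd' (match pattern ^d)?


Pattern ^d anchors to start of word. Check which words begin with 'd':
  'fig' -> no
  'bag' -> no
  'fig' -> no
  'cot' -> no
  'tag' -> no
  'map' -> no
Matching words: []
Count: 0

0


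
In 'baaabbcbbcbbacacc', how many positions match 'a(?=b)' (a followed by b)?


Lookahead 'a(?=b)' matches 'a' only when followed by 'b'.
String: 'baaabbcbbcbbacacc'
Checking each position where char is 'a':
  pos 1: 'a' -> no (next='a')
  pos 2: 'a' -> no (next='a')
  pos 3: 'a' -> MATCH (next='b')
  pos 12: 'a' -> no (next='c')
  pos 14: 'a' -> no (next='c')
Matching positions: [3]
Count: 1

1


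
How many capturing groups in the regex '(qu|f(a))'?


To count capturing groups, count each '(' that starts a group.
Pattern: '(qu|f(a))'
Walking through the pattern:
  Position 0: '(' -> group #1
  Position 5: '(' -> group #2
Total capturing groups: 2

2


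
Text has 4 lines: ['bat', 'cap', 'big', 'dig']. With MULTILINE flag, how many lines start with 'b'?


With MULTILINE flag, ^ matches the start of each line.
Lines: ['bat', 'cap', 'big', 'dig']
Checking which lines start with 'b':
  Line 1: 'bat' -> MATCH
  Line 2: 'cap' -> no
  Line 3: 'big' -> MATCH
  Line 4: 'dig' -> no
Matching lines: ['bat', 'big']
Count: 2

2


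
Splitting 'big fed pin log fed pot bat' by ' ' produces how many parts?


Splitting by ' ' breaks the string at each occurrence of the separator.
Text: 'big fed pin log fed pot bat'
Parts after split:
  Part 1: 'big'
  Part 2: 'fed'
  Part 3: 'pin'
  Part 4: 'log'
  Part 5: 'fed'
  Part 6: 'pot'
  Part 7: 'bat'
Total parts: 7

7


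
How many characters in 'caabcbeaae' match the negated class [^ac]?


Negated class [^ac] matches any char NOT in {a, c}
Scanning 'caabcbeaae':
  pos 0: 'c' -> no (excluded)
  pos 1: 'a' -> no (excluded)
  pos 2: 'a' -> no (excluded)
  pos 3: 'b' -> MATCH
  pos 4: 'c' -> no (excluded)
  pos 5: 'b' -> MATCH
  pos 6: 'e' -> MATCH
  pos 7: 'a' -> no (excluded)
  pos 8: 'a' -> no (excluded)
  pos 9: 'e' -> MATCH
Total matches: 4

4


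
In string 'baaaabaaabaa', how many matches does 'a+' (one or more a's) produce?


Pattern 'a+' matches one or more consecutive a's.
String: 'baaaabaaabaa'
Scanning for runs of a:
  Match 1: 'aaaa' (length 4)
  Match 2: 'aaa' (length 3)
  Match 3: 'aa' (length 2)
Total matches: 3

3


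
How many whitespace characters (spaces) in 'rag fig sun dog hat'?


\s matches whitespace characters (spaces, tabs, etc.).
Text: 'rag fig sun dog hat'
This text has 5 words separated by spaces.
Number of spaces = number of words - 1 = 5 - 1 = 4

4


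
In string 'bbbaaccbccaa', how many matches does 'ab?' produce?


Pattern 'ab?' matches 'a' optionally followed by 'b'.
String: 'bbbaaccbccaa'
Scanning left to right for 'a' then checking next char:
  Match 1: 'a' (a not followed by b)
  Match 2: 'a' (a not followed by b)
  Match 3: 'a' (a not followed by b)
  Match 4: 'a' (a not followed by b)
Total matches: 4

4


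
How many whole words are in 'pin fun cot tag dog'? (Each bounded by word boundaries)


Word boundaries (\b) mark the start/end of each word.
Text: 'pin fun cot tag dog'
Splitting by whitespace:
  Word 1: 'pin'
  Word 2: 'fun'
  Word 3: 'cot'
  Word 4: 'tag'
  Word 5: 'dog'
Total whole words: 5

5


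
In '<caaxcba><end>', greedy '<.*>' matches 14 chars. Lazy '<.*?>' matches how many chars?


Greedy '<.*>' tries to match as MUCH as possible.
Lazy '<.*?>' tries to match as LITTLE as possible.

String: '<caaxcba><end>'
Greedy '<.*>' starts at first '<' and extends to the LAST '>': '<caaxcba><end>' (14 chars)
Lazy '<.*?>' starts at first '<' and stops at the FIRST '>': '<caaxcba>' (9 chars)

9


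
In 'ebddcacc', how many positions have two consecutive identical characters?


Looking for consecutive identical characters in 'ebddcacc':
  pos 0-1: 'e' vs 'b' -> different
  pos 1-2: 'b' vs 'd' -> different
  pos 2-3: 'd' vs 'd' -> MATCH ('dd')
  pos 3-4: 'd' vs 'c' -> different
  pos 4-5: 'c' vs 'a' -> different
  pos 5-6: 'a' vs 'c' -> different
  pos 6-7: 'c' vs 'c' -> MATCH ('cc')
Consecutive identical pairs: ['dd', 'cc']
Count: 2

2


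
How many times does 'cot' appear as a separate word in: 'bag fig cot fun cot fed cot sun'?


Scanning each word for exact match 'cot':
  Word 1: 'bag' -> no
  Word 2: 'fig' -> no
  Word 3: 'cot' -> MATCH
  Word 4: 'fun' -> no
  Word 5: 'cot' -> MATCH
  Word 6: 'fed' -> no
  Word 7: 'cot' -> MATCH
  Word 8: 'sun' -> no
Total matches: 3

3


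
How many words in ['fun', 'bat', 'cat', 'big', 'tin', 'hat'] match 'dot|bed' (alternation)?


Alternation 'dot|bed' matches either 'dot' or 'bed'.
Checking each word:
  'fun' -> no
  'bat' -> no
  'cat' -> no
  'big' -> no
  'tin' -> no
  'hat' -> no
Matches: []
Count: 0

0


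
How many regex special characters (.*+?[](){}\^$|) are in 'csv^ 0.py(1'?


Regex special characters are: . * + ? [ ] ( ) { } \ ^ $ |
Scanning 'csv^ 0.py(1':
  pos 3: '^' -> SPECIAL
  pos 6: '.' -> SPECIAL
  pos 9: '(' -> SPECIAL
Special chars found: ['^', '.', '(']
Total: 3

3


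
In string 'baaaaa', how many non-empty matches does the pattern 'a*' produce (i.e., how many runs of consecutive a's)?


Pattern 'a*' matches zero or more a's. We want non-empty runs of consecutive a's.
String: 'baaaaa'
Walking through the string to find runs of a's:
  Run 1: positions 1-5 -> 'aaaaa'
Non-empty runs found: ['aaaaa']
Count: 1

1


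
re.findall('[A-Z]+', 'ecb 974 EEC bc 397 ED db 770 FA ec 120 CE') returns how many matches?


Pattern '[A-Z]+' finds one or more uppercase letters.
Text: 'ecb 974 EEC bc 397 ED db 770 FA ec 120 CE'
Scanning for matches:
  Match 1: 'EEC'
  Match 2: 'ED'
  Match 3: 'FA'
  Match 4: 'CE'
Total matches: 4

4


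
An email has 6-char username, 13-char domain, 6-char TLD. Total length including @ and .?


An email address has format: username@domain.tld
Username length: 6
'@' character: 1
Domain length: 13
'.' character: 1
TLD length: 6
Total = 6 + 1 + 13 + 1 + 6 = 27

27


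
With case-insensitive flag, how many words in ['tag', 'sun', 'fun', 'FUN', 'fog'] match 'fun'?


Case-insensitive matching: compare each word's lowercase form to 'fun'.
  'tag' -> lower='tag' -> no
  'sun' -> lower='sun' -> no
  'fun' -> lower='fun' -> MATCH
  'FUN' -> lower='fun' -> MATCH
  'fog' -> lower='fog' -> no
Matches: ['fun', 'FUN']
Count: 2

2


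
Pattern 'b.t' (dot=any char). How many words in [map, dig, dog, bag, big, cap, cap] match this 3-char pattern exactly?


Pattern 'b.t' means: starts with 'b', any single char, ends with 't'.
Checking each word (must be exactly 3 chars):
  'map' (len=3): no
  'dig' (len=3): no
  'dog' (len=3): no
  'bag' (len=3): no
  'big' (len=3): no
  'cap' (len=3): no
  'cap' (len=3): no
Matching words: []
Total: 0

0


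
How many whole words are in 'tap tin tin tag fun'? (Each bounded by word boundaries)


Word boundaries (\b) mark the start/end of each word.
Text: 'tap tin tin tag fun'
Splitting by whitespace:
  Word 1: 'tap'
  Word 2: 'tin'
  Word 3: 'tin'
  Word 4: 'tag'
  Word 5: 'fun'
Total whole words: 5

5


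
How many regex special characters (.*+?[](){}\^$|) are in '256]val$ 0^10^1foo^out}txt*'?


Regex special characters are: . * + ? [ ] ( ) { } \ ^ $ |
Scanning '256]val$ 0^10^1foo^out}txt*':
  pos 3: ']' -> SPECIAL
  pos 7: '$' -> SPECIAL
  pos 10: '^' -> SPECIAL
  pos 13: '^' -> SPECIAL
  pos 18: '^' -> SPECIAL
  pos 22: '}' -> SPECIAL
  pos 26: '*' -> SPECIAL
Special chars found: [']', '$', '^', '^', '^', '}', '*']
Total: 7

7


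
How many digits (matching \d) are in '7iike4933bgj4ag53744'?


\d matches any digit 0-9.
Scanning '7iike4933bgj4ag53744':
  pos 0: '7' -> DIGIT
  pos 5: '4' -> DIGIT
  pos 6: '9' -> DIGIT
  pos 7: '3' -> DIGIT
  pos 8: '3' -> DIGIT
  pos 12: '4' -> DIGIT
  pos 15: '5' -> DIGIT
  pos 16: '3' -> DIGIT
  pos 17: '7' -> DIGIT
  pos 18: '4' -> DIGIT
  pos 19: '4' -> DIGIT
Digits found: ['7', '4', '9', '3', '3', '4', '5', '3', '7', '4', '4']
Total: 11

11


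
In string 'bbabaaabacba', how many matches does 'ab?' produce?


Pattern 'ab?' matches 'a' optionally followed by 'b'.
String: 'bbabaaabacba'
Scanning left to right for 'a' then checking next char:
  Match 1: 'ab' (a followed by b)
  Match 2: 'a' (a not followed by b)
  Match 3: 'a' (a not followed by b)
  Match 4: 'ab' (a followed by b)
  Match 5: 'a' (a not followed by b)
  Match 6: 'a' (a not followed by b)
Total matches: 6

6


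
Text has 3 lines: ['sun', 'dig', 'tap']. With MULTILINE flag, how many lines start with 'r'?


With MULTILINE flag, ^ matches the start of each line.
Lines: ['sun', 'dig', 'tap']
Checking which lines start with 'r':
  Line 1: 'sun' -> no
  Line 2: 'dig' -> no
  Line 3: 'tap' -> no
Matching lines: []
Count: 0

0


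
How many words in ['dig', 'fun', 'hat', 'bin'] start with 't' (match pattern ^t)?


Pattern ^t anchors to start of word. Check which words begin with 't':
  'dig' -> no
  'fun' -> no
  'hat' -> no
  'bin' -> no
Matching words: []
Count: 0

0


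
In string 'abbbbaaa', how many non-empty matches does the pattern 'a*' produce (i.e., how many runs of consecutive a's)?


Pattern 'a*' matches zero or more a's. We want non-empty runs of consecutive a's.
String: 'abbbbaaa'
Walking through the string to find runs of a's:
  Run 1: positions 0-0 -> 'a'
  Run 2: positions 5-7 -> 'aaa'
Non-empty runs found: ['a', 'aaa']
Count: 2

2


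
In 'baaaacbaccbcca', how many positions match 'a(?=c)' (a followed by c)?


Lookahead 'a(?=c)' matches 'a' only when followed by 'c'.
String: 'baaaacbaccbcca'
Checking each position where char is 'a':
  pos 1: 'a' -> no (next='a')
  pos 2: 'a' -> no (next='a')
  pos 3: 'a' -> no (next='a')
  pos 4: 'a' -> MATCH (next='c')
  pos 7: 'a' -> MATCH (next='c')
Matching positions: [4, 7]
Count: 2

2


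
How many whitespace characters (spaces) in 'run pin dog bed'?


\s matches whitespace characters (spaces, tabs, etc.).
Text: 'run pin dog bed'
This text has 4 words separated by spaces.
Number of spaces = number of words - 1 = 4 - 1 = 3

3


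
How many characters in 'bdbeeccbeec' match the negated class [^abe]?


Negated class [^abe] matches any char NOT in {a, b, e}
Scanning 'bdbeeccbeec':
  pos 0: 'b' -> no (excluded)
  pos 1: 'd' -> MATCH
  pos 2: 'b' -> no (excluded)
  pos 3: 'e' -> no (excluded)
  pos 4: 'e' -> no (excluded)
  pos 5: 'c' -> MATCH
  pos 6: 'c' -> MATCH
  pos 7: 'b' -> no (excluded)
  pos 8: 'e' -> no (excluded)
  pos 9: 'e' -> no (excluded)
  pos 10: 'c' -> MATCH
Total matches: 4

4


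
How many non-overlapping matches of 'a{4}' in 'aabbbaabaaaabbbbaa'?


Pattern 'a{4}' matches exactly 4 consecutive a's (greedy, non-overlapping).
String: 'aabbbaabaaaabbbbaa'
Scanning for runs of a's:
  Run at pos 0: 'aa' (length 2) -> 0 match(es)
  Run at pos 5: 'aa' (length 2) -> 0 match(es)
  Run at pos 8: 'aaaa' (length 4) -> 1 match(es)
  Run at pos 16: 'aa' (length 2) -> 0 match(es)
Matches found: ['aaaa']
Total: 1

1
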